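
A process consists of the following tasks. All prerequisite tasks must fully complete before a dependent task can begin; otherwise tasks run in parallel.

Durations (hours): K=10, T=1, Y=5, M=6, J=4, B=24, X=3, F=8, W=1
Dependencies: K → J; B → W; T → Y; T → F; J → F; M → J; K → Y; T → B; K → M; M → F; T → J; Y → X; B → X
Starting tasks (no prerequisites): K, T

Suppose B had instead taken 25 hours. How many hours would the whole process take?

29

Baseline: T→B→X = 1+24+3 = 28 → 28 hours.
B is on the critical path; changing it to 25 makes that path 29 hours.
No other chain overtakes it, so the finish is 29 hours.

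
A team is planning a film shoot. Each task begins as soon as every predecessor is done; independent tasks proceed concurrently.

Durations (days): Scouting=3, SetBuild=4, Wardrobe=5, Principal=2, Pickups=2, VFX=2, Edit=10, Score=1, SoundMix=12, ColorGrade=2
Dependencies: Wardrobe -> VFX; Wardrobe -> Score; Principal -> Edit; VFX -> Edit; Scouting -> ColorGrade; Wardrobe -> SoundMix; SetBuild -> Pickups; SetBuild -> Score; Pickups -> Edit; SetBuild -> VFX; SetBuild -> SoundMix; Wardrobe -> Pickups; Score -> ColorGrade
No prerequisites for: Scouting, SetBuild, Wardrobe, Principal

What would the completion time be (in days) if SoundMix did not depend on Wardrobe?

17

Before: longest chain Wardrobe→Pickups→Edit = 5+2+10 = 17, finish 17.
Without Wardrobe→SoundMix, SoundMix's earliest start moves from 5 to 4.
New critical path: Wardrobe→Pickups→Edit = 5+2+10 = 17 ⇒ 17 days.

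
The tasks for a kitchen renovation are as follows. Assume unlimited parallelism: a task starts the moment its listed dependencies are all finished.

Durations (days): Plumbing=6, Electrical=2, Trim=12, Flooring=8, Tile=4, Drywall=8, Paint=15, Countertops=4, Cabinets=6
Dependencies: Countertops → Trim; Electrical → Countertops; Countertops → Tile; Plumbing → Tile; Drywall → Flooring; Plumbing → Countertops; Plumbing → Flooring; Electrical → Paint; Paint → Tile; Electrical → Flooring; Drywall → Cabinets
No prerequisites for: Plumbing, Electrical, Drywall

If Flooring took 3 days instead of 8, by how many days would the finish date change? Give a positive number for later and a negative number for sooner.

0

As given, the longest chain is Plumbing→Countertops→Trim = 6+4+12 = 22, so the finish is 22 days.
Flooring has 6 days of float (longest path through it is 16).
No other chain overtakes it, so the finish is 22 days.
Change in finish: 22 − 22 = +0 days.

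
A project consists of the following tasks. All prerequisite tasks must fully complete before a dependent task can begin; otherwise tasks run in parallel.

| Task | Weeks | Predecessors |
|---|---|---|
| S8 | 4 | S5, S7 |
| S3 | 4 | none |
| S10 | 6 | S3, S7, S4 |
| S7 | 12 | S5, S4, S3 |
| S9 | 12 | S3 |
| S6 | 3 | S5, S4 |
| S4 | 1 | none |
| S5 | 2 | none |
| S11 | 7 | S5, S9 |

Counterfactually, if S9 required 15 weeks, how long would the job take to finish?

26

The binding path is S3→S9→S11 = 4+12+7 = 23; finish at 23 weeks.
S9 lies on that path, so at 15 weeks the path becomes 26 weeks.
The critical path is still S3→S9→S11; finish is now 26 weeks.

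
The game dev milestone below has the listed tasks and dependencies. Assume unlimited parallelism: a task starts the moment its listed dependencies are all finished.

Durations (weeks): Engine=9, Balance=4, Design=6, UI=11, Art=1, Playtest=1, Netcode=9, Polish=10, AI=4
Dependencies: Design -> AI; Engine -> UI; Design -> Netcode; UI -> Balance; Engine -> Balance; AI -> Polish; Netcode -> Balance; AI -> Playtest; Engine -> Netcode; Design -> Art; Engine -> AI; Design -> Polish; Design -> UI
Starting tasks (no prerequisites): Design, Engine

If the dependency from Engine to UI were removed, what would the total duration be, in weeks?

With the dependency in place, Engine→UI→Balance = 9+11+4 = 24 sets the finish at 24 weeks.
Without Engine→UI, UI's earliest start moves from 9 to 6.
New critical path: Engine→AI→Polish = 9+4+10 = 23 ⇒ 23 weeks.

23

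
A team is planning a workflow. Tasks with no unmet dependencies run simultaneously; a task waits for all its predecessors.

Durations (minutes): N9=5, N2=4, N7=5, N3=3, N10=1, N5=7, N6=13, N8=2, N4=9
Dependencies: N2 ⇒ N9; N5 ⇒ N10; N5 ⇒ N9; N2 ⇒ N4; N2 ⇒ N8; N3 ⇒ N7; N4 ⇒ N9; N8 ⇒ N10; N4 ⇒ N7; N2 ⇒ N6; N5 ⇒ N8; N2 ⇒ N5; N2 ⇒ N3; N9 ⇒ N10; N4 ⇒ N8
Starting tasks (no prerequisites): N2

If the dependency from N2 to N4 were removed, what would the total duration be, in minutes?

17

Before: longest chain N2→N4→N9→N10 = 4+9+5+1 = 19, finish 19.
Without N2→N4, N4's earliest start moves from 4 to 0.
After: N2→N5→N9→N10 = 4+7+5+1 = 17 → 17 minutes.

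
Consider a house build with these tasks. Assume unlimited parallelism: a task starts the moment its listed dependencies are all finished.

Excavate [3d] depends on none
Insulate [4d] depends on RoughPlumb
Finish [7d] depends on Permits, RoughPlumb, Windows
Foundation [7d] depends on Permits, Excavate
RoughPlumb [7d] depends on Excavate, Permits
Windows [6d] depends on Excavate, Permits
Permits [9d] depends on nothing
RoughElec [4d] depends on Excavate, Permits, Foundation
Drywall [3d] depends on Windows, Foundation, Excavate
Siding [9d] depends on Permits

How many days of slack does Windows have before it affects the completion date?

1

Critical path: Permits→RoughPlumb→Finish = 9+7+7 = 23, so the finish is 23 days.
The longest chain containing Windows totals 22 days.
Float = 23 − 22 = 1.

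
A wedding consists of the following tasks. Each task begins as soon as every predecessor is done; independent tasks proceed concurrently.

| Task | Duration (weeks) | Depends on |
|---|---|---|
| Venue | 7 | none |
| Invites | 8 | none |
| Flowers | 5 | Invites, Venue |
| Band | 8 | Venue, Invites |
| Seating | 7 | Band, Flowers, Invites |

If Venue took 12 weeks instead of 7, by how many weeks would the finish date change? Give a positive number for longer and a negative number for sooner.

As given, the longest chain is Invites→Band→Seating = 8+8+7 = 23, so the finish is 23 weeks.
Venue is off the critical path — its longest chain is 22 weeks, giving 1 of slack.
Now Venue→Band→Seating = 12+8+7 = 27 is longest, so the finish becomes 27 weeks.
Change in finish: 27 − 23 = +4 weeks.

4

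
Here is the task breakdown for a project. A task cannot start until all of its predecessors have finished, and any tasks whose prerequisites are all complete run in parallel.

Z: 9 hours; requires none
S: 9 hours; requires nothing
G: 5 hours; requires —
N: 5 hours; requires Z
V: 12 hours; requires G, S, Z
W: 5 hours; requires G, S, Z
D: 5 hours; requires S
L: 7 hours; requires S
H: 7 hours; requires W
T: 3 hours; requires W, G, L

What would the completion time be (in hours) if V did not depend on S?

21

Original critical path: Z→V = 9+12 = 21 ⇒ 21 hours.
Dropping S→V doesn't change V's earliest start (9); another predecessor still binds.
After: Z→V = 9+12 = 21 → 21 hours.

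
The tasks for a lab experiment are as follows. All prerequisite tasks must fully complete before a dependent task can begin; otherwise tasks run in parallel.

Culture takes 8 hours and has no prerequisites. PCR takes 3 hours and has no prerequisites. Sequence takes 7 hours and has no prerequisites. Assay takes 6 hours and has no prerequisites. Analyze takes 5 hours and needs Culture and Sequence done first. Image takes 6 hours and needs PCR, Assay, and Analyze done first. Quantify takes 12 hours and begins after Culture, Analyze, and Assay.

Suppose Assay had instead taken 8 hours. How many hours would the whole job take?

25

As given, the longest chain is Culture→Analyze→Quantify = 8+5+12 = 25, so the finish is 25 hours.
Assay is off the critical path — its longest chain is 18 hours, giving 7 of slack.
No other chain overtakes it, so the finish is 25 hours.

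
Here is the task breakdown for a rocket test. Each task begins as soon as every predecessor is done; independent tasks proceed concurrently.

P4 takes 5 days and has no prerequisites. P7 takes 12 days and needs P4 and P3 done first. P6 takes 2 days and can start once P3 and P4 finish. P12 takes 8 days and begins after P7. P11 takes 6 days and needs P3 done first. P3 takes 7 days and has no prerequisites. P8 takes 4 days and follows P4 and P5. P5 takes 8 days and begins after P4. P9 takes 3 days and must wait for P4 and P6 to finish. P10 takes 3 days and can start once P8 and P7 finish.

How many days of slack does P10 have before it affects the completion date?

P3→P7→P12 = 7+12+8 = 27 sets the makespan at 27 days.
The longest chain containing P10 totals 22 days.
So P10 can slip 27 − 22 = 5 days.

5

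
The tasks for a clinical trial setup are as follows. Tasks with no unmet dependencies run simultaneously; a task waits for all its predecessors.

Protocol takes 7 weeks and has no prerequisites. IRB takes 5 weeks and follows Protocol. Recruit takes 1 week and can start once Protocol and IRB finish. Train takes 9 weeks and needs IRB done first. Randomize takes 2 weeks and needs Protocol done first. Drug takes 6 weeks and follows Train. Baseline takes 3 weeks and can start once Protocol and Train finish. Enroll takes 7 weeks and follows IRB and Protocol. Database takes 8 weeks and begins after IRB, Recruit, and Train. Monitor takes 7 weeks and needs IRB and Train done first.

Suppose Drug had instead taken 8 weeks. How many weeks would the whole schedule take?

The binding path is Protocol→IRB→Train→Database = 7+5+9+8 = 29; finish at 29 weeks.
Drug is off the critical path — its longest chain is 27 weeks, giving 2 of slack.
Now Protocol→IRB→Train→Drug = 7+5+9+8 = 29 is longest, so the finish becomes 29 weeks.

29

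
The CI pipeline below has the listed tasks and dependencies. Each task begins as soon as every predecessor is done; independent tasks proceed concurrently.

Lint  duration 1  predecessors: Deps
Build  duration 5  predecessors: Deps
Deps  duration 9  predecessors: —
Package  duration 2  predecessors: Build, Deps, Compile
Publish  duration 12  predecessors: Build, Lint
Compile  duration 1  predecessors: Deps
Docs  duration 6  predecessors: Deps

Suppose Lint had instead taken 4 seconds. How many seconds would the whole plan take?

26

Critical path before the change: Deps→Build→Publish = 9+5+12 = 26 giving 26 seconds.
Lint has 4 seconds of float (longest path through it is 22).
The critical path is still Deps→Build→Publish; finish is now 26 seconds.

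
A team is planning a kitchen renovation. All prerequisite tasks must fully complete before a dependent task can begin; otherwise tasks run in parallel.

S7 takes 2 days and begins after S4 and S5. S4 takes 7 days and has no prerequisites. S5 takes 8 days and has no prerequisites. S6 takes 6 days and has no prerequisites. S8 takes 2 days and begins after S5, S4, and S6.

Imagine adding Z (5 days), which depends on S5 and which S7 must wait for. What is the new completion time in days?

15

Originally the plan takes 10 days.
With Z inserted, S7 now waits for max(S4, S5, Z).
New critical path: S5→Z→S7 = 8+5+2 = 15 ⇒ 15 days.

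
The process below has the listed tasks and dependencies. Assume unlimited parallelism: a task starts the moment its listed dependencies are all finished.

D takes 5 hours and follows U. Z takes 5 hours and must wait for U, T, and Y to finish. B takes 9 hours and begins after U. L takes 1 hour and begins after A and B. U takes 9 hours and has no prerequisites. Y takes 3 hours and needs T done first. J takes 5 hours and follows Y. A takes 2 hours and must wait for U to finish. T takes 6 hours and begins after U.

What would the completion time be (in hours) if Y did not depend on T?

20

With the dependency in place, U→T→Y→Z = 9+6+3+5 = 23 sets the finish at 23 hours.
Without T→Y, Y's earliest start moves from 15 to 0.
After: U→T→Z = 9+6+5 = 20 → 20 hours.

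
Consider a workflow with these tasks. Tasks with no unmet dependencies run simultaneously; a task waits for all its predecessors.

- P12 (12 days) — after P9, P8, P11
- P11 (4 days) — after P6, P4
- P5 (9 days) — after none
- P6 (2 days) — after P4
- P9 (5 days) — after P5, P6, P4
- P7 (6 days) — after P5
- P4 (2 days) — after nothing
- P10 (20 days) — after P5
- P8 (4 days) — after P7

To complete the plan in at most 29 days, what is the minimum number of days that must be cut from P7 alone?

Current finish: 31 days; target: 29.
P7 is on every critical path, so each day cut from P7 cuts the finish by one (this holds down to a finish of 29).
Need 31 − 29 = 2 days off P7 → P7 becomes 4 days, finish becomes 29.

2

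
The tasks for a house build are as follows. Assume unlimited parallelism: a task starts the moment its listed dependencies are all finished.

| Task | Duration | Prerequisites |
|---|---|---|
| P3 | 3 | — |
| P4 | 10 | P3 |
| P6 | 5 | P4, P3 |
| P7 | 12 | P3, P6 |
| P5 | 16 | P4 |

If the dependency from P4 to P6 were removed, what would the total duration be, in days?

29

Original critical path: P3→P4→P6→P7 = 3+10+5+12 = 30 ⇒ 30 days.
Without P4→P6, P6's earliest start moves from 13 to 3.
After: P3→P4→P5 = 3+10+16 = 29 → 29 days.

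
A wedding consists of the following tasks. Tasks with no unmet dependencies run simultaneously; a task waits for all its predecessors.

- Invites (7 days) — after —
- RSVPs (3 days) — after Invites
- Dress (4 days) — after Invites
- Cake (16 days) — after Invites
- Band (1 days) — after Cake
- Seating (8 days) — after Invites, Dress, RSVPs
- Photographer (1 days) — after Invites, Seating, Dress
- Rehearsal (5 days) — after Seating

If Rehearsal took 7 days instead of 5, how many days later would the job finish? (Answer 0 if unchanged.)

2

Actual critical path: Invites→Dress→Seating→Rehearsal = 7+4+8+5 = 24 ⇒ 24 days.
Rehearsal is on the critical path; changing it to 7 makes that path 26 days.
That remains the longest chain; total 26 days.
Change in finish: 26 − 24 = +2 days.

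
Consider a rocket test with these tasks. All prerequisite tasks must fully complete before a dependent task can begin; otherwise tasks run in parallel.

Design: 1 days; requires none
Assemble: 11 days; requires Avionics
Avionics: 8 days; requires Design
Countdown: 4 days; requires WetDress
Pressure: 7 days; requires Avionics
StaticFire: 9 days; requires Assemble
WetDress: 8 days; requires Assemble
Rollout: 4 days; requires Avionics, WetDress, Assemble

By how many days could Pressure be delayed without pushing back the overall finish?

Design→Avionics→Assemble→WetDress→Rollout = 1+8+11+8+4 = 32 sets the makespan at 32 days.
Longest path through Pressure: 16 days (earliest finish 16, latest finish 32).
Float = 32 − 16 = 16.

16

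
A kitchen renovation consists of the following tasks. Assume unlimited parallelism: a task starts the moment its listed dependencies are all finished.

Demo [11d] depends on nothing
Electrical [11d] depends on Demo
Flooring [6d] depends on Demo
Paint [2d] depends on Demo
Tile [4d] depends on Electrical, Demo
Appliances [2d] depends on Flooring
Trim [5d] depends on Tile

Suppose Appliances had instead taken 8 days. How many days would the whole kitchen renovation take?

The binding path is Demo→Electrical→Tile→Trim = 11+11+4+5 = 31; finish at 31 days.
Appliances has 12 days of float (longest path through it is 19).
That remains the longest chain; total 31 days.

31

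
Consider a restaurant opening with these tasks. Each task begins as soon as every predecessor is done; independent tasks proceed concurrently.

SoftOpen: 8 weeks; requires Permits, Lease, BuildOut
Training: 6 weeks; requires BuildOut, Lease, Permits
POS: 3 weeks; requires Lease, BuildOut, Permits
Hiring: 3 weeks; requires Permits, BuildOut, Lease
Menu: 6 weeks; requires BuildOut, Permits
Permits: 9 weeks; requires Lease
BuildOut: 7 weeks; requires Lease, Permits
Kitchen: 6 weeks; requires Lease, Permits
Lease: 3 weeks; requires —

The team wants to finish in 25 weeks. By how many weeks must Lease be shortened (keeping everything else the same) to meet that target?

Current finish: 27 weeks; target: 25.
Lease is on every critical path, so each week cut from Lease cuts the finish by one (this holds down to a finish of 25).
Need 27 − 25 = 2 weeks off Lease → Lease becomes 1 week, finish becomes 25.

2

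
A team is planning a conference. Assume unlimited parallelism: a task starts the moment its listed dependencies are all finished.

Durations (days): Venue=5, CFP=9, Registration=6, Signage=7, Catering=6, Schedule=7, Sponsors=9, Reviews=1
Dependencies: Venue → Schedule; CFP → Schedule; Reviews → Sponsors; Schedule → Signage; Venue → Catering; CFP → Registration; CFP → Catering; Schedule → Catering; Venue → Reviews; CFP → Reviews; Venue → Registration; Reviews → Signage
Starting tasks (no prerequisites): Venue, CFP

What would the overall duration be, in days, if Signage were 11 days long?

Critical path before the change: CFP→Schedule→Signage = 9+7+7 = 23 giving 23 days.
Since Signage is critical, the +4 change carries straight to that chain (now 27 days).
No other chain overtakes it, so the finish is 27 days.

27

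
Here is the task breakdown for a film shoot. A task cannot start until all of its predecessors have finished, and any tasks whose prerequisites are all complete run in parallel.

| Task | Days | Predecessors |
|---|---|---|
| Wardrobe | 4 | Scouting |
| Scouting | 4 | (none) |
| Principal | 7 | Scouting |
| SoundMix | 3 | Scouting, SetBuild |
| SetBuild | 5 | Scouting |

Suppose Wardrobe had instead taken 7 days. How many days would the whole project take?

12

The binding path is Scouting→SetBuild→SoundMix = 4+5+3 = 12; finish at 12 days.
The longest path through Wardrobe is only 8 days, so Wardrobe has float 4.
The critical path is still Scouting→SetBuild→SoundMix; finish is now 12 days.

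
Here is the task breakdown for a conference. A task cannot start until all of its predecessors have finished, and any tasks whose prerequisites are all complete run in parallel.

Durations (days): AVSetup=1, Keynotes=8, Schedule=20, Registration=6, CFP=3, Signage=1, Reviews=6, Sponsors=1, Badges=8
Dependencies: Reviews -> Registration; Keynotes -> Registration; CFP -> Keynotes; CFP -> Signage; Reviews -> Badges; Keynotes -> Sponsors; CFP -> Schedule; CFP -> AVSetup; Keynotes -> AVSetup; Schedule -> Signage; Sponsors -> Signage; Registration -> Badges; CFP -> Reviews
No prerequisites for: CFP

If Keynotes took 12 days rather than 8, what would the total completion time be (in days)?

29

As given, the longest chain is CFP→Keynotes→Registration→Badges = 3+8+6+8 = 25, so the finish is 25 days.
Keynotes lies on that path, so at 12 days the path becomes 29 days.
The critical path is still CFP→Keynotes→Registration→Badges; finish is now 29 days.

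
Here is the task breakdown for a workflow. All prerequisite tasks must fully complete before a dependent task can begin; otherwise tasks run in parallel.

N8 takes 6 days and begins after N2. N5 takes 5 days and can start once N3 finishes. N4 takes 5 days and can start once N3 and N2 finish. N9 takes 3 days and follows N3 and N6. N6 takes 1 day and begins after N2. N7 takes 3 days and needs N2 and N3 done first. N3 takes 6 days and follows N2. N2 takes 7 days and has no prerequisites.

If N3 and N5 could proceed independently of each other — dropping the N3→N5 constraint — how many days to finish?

18

Original critical path: N2→N3→N4 = 7+6+5 = 18 ⇒ 18 days.
Without N3→N5, N5's earliest start moves from 13 to 0.
New critical path: N2→N3→N4 = 7+6+5 = 18 ⇒ 18 days.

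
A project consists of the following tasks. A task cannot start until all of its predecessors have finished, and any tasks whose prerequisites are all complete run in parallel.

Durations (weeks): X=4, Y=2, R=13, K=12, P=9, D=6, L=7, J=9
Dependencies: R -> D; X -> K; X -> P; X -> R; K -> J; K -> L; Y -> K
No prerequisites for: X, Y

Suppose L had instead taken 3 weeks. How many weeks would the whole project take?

As given, the longest chain is X→K→J = 4+12+9 = 25, so the finish is 25 weeks.
The longest path through L is only 23 weeks, so L has float 2.
No other chain overtakes it, so the finish is 25 weeks.

25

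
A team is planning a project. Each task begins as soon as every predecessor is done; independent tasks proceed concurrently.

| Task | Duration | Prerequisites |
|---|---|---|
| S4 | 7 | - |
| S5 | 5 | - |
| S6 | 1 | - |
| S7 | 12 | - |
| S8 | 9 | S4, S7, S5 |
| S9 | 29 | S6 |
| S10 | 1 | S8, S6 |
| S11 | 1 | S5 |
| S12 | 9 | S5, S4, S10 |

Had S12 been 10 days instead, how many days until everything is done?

Critical path before the change: S7→S8→S10→S12 = 12+9+1+9 = 31 giving 31 days.
Since S12 is critical, the +1 change carries straight to that chain (now 32 days).
That remains the longest chain; total 32 days.

32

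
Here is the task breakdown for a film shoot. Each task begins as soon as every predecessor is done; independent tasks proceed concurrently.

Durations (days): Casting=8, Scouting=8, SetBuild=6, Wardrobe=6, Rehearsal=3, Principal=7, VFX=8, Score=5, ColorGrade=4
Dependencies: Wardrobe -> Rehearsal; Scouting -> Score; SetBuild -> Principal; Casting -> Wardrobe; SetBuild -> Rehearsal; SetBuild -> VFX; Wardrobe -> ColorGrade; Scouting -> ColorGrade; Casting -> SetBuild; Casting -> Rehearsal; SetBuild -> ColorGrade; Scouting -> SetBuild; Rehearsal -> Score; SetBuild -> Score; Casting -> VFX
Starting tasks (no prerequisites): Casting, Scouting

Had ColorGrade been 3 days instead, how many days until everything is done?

22

The binding path is Casting→SetBuild→Rehearsal→Score = 8+6+3+5 = 22; finish at 22 days.
ColorGrade is off the critical path — its longest chain is 18 days, giving 4 of slack.
The critical path is still Casting→SetBuild→Rehearsal→Score; finish is now 22 days.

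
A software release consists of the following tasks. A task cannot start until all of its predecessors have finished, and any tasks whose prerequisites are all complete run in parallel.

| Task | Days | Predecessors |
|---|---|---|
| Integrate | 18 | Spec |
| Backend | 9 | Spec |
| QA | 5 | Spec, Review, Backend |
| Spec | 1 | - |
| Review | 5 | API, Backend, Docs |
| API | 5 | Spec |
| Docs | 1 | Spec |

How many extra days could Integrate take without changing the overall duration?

1

The longest chain is Spec→Backend→Review→QA = 1+9+5+5 = 20; overall finish 20 days.
Longest path through Integrate: 19 days (earliest finish 19, latest finish 20).
So Integrate can slip 20 − 19 = 1 day.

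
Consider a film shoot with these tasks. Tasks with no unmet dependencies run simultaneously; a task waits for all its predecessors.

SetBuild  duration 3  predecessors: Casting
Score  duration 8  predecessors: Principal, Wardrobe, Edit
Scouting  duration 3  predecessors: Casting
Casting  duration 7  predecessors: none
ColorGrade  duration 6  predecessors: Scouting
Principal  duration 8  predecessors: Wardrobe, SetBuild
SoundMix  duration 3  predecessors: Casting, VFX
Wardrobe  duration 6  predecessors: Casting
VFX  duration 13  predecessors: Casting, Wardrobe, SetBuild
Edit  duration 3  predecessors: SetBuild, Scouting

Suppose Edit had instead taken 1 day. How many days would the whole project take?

The binding path is Casting→Wardrobe→Principal→Score = 7+6+8+8 = 29; finish at 29 days.
Edit is off the critical path — its longest chain is 21 days, giving 8 of slack.
That remains the longest chain; total 29 days.

29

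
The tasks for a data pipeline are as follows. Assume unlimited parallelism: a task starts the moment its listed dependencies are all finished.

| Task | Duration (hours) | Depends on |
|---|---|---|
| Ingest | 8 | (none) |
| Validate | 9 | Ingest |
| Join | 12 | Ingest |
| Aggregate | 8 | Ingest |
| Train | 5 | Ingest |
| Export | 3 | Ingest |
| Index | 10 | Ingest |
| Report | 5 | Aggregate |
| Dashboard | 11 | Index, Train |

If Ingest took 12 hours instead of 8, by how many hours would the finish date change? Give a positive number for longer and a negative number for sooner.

4

The binding path is Ingest→Index→Dashboard = 8+10+11 = 29; finish at 29 hours.
Since Ingest is critical, the +4 change carries straight to that chain (now 33 hours).
The critical path is still Ingest→Index→Dashboard; finish is now 33 hours.
Change in finish: 33 − 29 = +4 hours.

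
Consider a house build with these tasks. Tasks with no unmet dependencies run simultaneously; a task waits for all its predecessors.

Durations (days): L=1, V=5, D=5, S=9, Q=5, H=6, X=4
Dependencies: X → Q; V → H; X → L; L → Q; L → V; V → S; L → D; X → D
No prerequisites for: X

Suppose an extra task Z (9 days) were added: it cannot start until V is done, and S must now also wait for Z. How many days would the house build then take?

28

Originally the house build takes 19 days.
With Z inserted, S now waits for max(V, Z).
New critical path: X→L→V→Z→S = 4+1+5+9+9 = 28 ⇒ 28 days.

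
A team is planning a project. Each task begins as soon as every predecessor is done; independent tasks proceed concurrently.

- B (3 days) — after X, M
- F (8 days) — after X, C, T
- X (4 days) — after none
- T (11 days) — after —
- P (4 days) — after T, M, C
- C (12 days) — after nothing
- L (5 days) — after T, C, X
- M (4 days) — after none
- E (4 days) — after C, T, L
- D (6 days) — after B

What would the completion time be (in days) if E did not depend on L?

20

With the dependency in place, C→L→E = 12+5+4 = 21 sets the finish at 21 days.
Without L→E, E's earliest start moves from 17 to 12.
The longest chain is now C→F = 12+8 = 20, so the job takes 20 days.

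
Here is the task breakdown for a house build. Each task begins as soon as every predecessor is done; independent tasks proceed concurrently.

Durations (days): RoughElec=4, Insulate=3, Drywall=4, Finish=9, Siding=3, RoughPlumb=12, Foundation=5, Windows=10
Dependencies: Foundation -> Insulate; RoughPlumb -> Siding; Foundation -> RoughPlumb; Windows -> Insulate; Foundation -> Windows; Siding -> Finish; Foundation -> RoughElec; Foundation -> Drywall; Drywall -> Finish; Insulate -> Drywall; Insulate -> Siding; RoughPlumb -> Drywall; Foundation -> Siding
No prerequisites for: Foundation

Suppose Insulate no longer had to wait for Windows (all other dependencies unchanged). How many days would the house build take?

30

With the dependency in place, Foundation→Windows→Insulate→Drywall→Finish = 5+10+3+4+9 = 31 sets the finish at 31 days.
Without Windows→Insulate, Insulate's earliest start moves from 15 to 5.
New critical path: Foundation→RoughPlumb→Drywall→Finish = 5+12+4+9 = 30 ⇒ 30 days.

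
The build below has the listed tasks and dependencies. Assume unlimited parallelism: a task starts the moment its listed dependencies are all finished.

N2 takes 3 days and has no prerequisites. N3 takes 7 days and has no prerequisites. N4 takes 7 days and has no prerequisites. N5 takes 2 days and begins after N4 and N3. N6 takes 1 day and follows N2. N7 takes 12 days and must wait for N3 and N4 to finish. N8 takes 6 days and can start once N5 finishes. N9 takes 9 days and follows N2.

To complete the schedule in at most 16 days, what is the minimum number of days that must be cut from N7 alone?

3

Current finish: 19 days; target: 16.
N7 is on every critical path, so each day cut from N7 cuts the finish by one (this holds down to a finish of 15).
Need 19 − 16 = 3 days off N7 → N7 becomes 9 days, finish becomes 16.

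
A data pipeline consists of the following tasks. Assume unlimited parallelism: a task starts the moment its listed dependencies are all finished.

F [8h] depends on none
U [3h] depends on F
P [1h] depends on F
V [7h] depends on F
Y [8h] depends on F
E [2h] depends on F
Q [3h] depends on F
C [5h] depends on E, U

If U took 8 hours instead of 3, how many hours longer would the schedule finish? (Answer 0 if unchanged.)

5

Baseline: F→U→C = 8+3+5 = 16 → 16 hours.
Since U is critical, the +5 change carries straight to that chain (now 21 hours).
The critical path is still F→U→C; finish is now 21 hours.
Change in finish: 21 − 16 = +5 hours.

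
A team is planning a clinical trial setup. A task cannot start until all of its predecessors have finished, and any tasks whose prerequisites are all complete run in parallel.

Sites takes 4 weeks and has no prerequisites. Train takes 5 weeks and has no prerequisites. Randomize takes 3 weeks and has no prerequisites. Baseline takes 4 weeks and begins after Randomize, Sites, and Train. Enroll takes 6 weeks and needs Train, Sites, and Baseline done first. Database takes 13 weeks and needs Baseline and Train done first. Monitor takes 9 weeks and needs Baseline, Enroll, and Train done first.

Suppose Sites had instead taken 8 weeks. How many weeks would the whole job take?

27

As given, the longest chain is Train→Baseline→Enroll→Monitor = 5+4+6+9 = 24, so the finish is 24 weeks.
Sites is off the critical path — its longest chain is 23 weeks, giving 1 of slack.
The binding chain switches to Sites→Baseline→Enroll→Monitor = 8+4+6+9 = 27; finish 27 weeks.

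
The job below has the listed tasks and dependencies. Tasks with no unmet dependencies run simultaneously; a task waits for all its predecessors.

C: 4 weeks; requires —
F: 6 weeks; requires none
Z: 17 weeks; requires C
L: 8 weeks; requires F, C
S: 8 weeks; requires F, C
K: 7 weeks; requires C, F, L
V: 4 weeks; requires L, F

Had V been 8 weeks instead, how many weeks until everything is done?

Baseline: C→Z = 4+17 = 21 → 21 weeks.
The longest path through V is only 18 weeks, so V has float 3.
The binding chain switches to F→L→V = 6+8+8 = 22; finish 22 weeks.

22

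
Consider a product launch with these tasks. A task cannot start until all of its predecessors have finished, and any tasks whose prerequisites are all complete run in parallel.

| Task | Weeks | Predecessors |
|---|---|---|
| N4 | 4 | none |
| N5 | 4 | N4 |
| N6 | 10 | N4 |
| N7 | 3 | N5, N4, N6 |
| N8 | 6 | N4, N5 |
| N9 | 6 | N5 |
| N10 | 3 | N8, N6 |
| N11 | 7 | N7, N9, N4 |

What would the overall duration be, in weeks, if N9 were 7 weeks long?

As given, the longest chain is N4→N6→N7→N11 = 4+10+3+7 = 24, so the finish is 24 weeks.
The longest path through N9 is only 21 weeks, so N9 has float 3.
That remains the longest chain; total 24 weeks.

24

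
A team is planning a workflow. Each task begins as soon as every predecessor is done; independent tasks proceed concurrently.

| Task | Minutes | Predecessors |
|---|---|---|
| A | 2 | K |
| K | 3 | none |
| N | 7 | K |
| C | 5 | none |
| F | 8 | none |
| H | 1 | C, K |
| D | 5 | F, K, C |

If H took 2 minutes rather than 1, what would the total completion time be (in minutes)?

13

Baseline: F→D = 8+5 = 13 → 13 minutes.
H has 7 minutes of float (longest path through it is 6).
That remains the longest chain; total 13 minutes.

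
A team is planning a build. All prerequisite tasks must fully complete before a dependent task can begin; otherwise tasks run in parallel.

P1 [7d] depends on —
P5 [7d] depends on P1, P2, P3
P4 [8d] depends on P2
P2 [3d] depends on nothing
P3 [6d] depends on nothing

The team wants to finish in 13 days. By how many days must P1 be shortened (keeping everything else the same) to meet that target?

Current finish: 14 days; target: 13.
P1 is on every critical path, so each day cut from P1 cuts the finish by one (this holds down to a finish of 13).
Need 14 − 13 = 1 day off P1 → P1 becomes 6 days, finish becomes 13.

1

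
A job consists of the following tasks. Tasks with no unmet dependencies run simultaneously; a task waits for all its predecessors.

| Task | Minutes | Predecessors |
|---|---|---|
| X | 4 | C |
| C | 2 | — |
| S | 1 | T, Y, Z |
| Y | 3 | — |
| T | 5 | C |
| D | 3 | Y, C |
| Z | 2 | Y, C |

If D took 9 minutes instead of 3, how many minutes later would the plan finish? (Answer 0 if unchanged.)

The binding path is C→T→S = 2+5+1 = 8; finish at 8 minutes.
The longest path through D is only 6 minutes, so D has float 2.
New critical path: Y→D = 3+9 = 12 ⇒ 12 minutes.
Change in finish: 12 − 8 = +4 minutes.

4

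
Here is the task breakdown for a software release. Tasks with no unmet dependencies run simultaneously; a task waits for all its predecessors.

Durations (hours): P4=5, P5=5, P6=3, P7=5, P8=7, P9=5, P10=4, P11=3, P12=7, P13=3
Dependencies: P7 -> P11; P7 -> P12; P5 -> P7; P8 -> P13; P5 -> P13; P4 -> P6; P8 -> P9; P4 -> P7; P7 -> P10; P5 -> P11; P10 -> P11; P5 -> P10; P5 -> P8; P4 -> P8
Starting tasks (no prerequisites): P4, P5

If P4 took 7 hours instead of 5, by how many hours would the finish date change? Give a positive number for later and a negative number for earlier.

2

Critical path before the change: P4→P7→P10→P11 = 5+5+4+3 = 17 giving 17 hours.
P4 is on the critical path; changing it to 7 makes that path 19 hours.
The critical path is still P4→P7→P10→P11; finish is now 19 hours.
Change in finish: 19 − 17 = +2 hours.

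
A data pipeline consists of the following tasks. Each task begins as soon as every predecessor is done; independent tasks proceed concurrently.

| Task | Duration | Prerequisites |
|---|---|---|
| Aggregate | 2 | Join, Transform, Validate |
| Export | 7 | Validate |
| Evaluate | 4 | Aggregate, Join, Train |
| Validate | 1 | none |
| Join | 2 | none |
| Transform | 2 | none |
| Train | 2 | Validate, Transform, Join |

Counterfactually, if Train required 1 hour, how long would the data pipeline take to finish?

Actual critical path: Transform→Train→Evaluate = 2+2+4 = 8 ⇒ 8 hours.
Since Train is critical, the -1 change carries straight to that chain (now 7 hours).
New critical path: Validate→Export = 1+7 = 8 ⇒ 8 hours.

8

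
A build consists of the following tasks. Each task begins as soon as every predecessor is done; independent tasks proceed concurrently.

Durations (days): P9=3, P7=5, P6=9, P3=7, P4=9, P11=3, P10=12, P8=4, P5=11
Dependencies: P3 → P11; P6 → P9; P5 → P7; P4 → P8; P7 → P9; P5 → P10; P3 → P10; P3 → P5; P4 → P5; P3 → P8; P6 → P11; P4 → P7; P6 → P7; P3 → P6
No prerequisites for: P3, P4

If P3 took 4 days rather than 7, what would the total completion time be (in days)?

32

Baseline: P4→P5→P10 = 9+11+12 = 32 → 32 days.
P3 is off the critical path — its longest chain is 30 days, giving 2 of slack.
That remains the longest chain; total 32 days.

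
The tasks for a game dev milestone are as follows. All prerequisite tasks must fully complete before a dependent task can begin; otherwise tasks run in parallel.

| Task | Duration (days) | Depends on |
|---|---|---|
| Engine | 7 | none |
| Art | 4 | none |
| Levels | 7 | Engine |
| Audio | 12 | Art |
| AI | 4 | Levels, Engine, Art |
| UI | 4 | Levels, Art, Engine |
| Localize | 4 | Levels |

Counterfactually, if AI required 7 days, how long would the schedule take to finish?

As given, the longest chain is Engine→Levels→AI = 7+7+4 = 18, so the finish is 18 days.
AI is on the critical path; changing it to 7 makes that path 21 days.
That remains the longest chain; total 21 days.

21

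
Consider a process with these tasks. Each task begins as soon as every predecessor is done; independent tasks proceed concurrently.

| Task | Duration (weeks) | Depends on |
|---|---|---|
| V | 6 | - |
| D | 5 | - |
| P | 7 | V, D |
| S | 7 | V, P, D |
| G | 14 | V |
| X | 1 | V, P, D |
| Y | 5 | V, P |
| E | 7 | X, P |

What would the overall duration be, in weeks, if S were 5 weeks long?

As given, the longest chain is V→P→X→E = 6+7+1+7 = 21, so the finish is 21 weeks.
S has 1 week of float (longest path through it is 20).
The critical path is still V→P→X→E; finish is now 21 weeks.

21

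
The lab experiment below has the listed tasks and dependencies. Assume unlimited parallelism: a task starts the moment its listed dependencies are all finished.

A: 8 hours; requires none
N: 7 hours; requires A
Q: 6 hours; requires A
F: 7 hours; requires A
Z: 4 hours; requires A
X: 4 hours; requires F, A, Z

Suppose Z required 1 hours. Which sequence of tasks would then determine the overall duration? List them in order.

As given, the longest chain is A→F→X = 8+7+4 = 19, so the finish is 19 hours.
Z is off the critical path — its longest chain is 16 hours, giving 3 of slack.
No other chain overtakes it, so the finish is 19 hours.

A, F, X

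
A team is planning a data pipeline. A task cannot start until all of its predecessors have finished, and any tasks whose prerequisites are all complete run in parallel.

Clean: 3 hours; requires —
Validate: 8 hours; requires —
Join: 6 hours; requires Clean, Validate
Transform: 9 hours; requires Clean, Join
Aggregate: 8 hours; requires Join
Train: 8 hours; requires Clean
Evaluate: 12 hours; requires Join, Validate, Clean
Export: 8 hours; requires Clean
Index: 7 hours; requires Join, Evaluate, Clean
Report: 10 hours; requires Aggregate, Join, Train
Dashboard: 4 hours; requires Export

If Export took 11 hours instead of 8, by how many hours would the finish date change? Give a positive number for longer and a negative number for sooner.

0

Actual critical path: Validate→Join→Evaluate→Index = 8+6+12+7 = 33 ⇒ 33 hours.
Export is off the critical path — its longest chain is 15 hours, giving 18 of slack.
The critical path is still Validate→Join→Evaluate→Index; finish is now 33 hours.
Change in finish: 33 − 33 = +0 hours.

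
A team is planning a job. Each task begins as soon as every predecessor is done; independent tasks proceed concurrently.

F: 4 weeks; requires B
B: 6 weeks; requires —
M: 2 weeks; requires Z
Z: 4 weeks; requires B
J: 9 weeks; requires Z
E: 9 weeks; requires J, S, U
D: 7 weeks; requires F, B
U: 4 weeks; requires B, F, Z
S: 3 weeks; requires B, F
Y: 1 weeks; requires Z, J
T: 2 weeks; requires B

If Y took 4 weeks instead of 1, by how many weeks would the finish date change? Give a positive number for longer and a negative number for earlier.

Critical path before the change: B→Z→J→E = 6+4+9+9 = 28 giving 28 weeks.
The longest path through Y is only 20 weeks, so Y has float 8.
The critical path is still B→Z→J→E; finish is now 28 weeks.
Change in finish: 28 − 28 = +0 weeks.

0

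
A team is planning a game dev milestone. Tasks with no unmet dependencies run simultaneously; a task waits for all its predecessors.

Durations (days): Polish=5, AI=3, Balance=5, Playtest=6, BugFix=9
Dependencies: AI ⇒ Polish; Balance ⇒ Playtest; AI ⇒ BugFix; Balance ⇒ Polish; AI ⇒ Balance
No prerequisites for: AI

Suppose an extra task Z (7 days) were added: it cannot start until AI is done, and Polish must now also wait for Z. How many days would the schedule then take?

15

Originally the schedule takes 14 days.
With Z inserted, Polish now waits for max(Balance, AI, Z).
New critical path: AI→Z→Polish = 3+7+5 = 15 ⇒ 15 days.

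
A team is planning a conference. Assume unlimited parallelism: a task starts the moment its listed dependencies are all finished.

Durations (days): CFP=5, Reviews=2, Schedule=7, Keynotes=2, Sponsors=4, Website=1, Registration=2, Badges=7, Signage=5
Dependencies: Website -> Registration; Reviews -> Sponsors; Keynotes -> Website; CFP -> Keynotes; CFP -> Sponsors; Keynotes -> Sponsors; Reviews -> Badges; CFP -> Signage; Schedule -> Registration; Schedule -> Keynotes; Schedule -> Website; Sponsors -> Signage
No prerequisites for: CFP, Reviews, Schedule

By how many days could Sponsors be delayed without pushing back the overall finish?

The longest chain is Schedule→Keynotes→Sponsors→Signage = 7+2+4+5 = 18; overall finish 18 days.
The longest chain containing Sponsors totals 18 days.
Float = 18 − 18 = 0.

0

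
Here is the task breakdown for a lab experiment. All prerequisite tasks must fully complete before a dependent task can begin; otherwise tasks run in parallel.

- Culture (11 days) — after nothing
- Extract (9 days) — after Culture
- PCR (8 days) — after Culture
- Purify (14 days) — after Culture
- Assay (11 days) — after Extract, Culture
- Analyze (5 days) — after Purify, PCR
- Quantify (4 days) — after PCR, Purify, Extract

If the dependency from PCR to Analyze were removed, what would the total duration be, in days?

31

With the dependency in place, Culture→Extract→Assay = 11+9+11 = 31 sets the finish at 31 days.
Dropping PCR→Analyze doesn't change Analyze's earliest start (25); another predecessor still binds.
The longest chain is now Culture→Extract→Assay = 11+9+11 = 31, so the lab experiment takes 31 days.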